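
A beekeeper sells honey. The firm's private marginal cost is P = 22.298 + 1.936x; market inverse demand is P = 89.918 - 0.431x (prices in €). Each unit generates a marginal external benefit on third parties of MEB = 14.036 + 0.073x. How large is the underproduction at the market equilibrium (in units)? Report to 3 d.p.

Market equilibrium (private): 22.298 + 1.936x = 89.918 - 0.431x → x_m = 28.5678.
Social marginal cost = private MC − MEB = 8.262 + 1.863x.
Set SMC = demand: 8.262 + 1.863x = 89.918 - 0.431x → x* = 35.5955.
Gap = |28.5678 − 35.5955| = 7.0277.

7.028 units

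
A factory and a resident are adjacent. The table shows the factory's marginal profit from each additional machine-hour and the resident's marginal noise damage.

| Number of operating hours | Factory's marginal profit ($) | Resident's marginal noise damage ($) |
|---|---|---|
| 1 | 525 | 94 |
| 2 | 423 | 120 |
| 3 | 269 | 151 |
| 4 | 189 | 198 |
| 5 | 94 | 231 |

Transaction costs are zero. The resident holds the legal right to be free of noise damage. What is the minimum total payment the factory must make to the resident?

Efficient level: marginal profit ≥ marginal noise damage through level 3, so k* = 3.
With the resident holding the right, the factory must at least compensate total damage at k*: 94 + 120 + 151 = 365.

$365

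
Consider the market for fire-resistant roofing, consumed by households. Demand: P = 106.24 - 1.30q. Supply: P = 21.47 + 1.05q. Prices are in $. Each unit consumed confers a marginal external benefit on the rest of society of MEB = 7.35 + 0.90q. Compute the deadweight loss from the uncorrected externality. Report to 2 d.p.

DWL = $546.64

Market equilibrium (private): 21.47 + 1.05q = 106.24 - 1.30q → q_m = 36.0723.
Social marginal benefit = demand + MEB = 113.59 - 0.40q.
Set SMB = MC: 113.59 - 0.40q = 21.47 + 1.05q → q* = 63.5310.
Between q* and q_m the wedge SMB − MC runs linearly from 0 to MEB(q_m), so the loss is a triangle.
DWL = ½ × 27.4587 × 39.8151 = 546.6354.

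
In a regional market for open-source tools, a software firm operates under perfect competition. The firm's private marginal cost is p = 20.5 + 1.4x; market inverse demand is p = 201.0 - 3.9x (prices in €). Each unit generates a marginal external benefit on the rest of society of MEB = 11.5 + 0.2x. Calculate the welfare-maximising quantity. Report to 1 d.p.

x* = 37.6

Social marginal cost = private MC − MEB = 9.0 + 1.2x.
Set SMC = demand: 9.0 + 1.2x = 201.0 - 3.9x → x* = 37.6471.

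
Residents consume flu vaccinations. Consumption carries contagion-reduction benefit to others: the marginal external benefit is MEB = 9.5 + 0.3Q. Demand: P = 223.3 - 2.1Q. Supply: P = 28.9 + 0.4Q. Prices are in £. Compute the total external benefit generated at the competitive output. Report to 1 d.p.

Market equilibrium (private): 28.9 + 0.4Q = 223.3 - 2.1Q → Q_m = 77.7600.
Total external benefit = ∫₀^{Q_m} (9.5 + 0.3Q) dQ = 9.5×77.7600 + ½×0.3×77.7600² = 1645.7126.

£1645.7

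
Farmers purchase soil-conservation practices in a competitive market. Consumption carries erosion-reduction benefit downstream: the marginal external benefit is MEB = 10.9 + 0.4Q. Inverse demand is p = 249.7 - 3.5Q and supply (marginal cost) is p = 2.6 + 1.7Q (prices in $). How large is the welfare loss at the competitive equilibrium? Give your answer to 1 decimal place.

Market equilibrium (private): 2.6 + 1.7Q = 249.7 - 3.5Q → Q_m = 47.5192.
Social marginal benefit = demand + MEB = 260.6 - 3.1Q.
Set SMB = MC: 260.6 - 3.1Q = 2.6 + 1.7Q → Q* = 53.7500.
Height of the DWL triangle at Q_m is SMB(Q_m) − MC(Q_m) = MEB(Q_m) = 29.9077.
DWL = ½ × 6.2308 × 29.9077 = 93.1744.

DWL = $93.2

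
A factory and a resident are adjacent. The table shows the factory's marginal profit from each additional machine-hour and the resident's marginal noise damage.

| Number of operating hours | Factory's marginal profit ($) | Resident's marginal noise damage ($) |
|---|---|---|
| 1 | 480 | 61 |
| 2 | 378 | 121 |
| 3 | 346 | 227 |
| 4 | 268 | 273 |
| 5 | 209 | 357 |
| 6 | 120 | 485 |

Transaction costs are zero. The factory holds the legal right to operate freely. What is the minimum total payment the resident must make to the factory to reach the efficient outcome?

$597

Left alone the factory would choose level 6 (marginal profit stays positive).
Efficient level: k* = 3 (marginal profit ≥ marginal noise damage through 3).
The resident must at least cover the factory's forgone profit from cutting 6→3: 268 + 209 + 120 = 597.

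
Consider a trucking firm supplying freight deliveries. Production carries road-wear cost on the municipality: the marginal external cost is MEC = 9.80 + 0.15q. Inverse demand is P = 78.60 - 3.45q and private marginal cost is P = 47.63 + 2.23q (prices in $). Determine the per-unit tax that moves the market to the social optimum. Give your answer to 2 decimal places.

Social marginal cost = private MC + MEC = 57.43 + 2.38q.
Set SMC = demand: 57.43 + 2.38q = 78.60 - 3.45q → q* = 3.6312.
The Pigouvian tax equals MEC at q*: 9.80 + 0.15×3.6312 = 10.3447.

tax = $10.34 per unit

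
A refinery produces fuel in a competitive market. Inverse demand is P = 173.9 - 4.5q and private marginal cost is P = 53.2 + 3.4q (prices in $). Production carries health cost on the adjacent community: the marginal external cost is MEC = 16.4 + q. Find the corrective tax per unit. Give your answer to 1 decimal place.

tax = $28.1 per unit

Social marginal cost = private MC + MEC = 69.6 + 4.4q.
Set SMC = demand: 69.6 + 4.4q = 173.9 - 4.5q → q* = 11.7191.
The Pigouvian tax equals MEC at q*: 16.4 + 1.0×11.7191 = 28.1191.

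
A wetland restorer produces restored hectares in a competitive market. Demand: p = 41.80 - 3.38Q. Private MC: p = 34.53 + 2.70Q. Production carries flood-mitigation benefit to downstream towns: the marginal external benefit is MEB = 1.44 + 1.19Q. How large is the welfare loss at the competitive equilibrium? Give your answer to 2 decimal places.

DWL = 0.84

Market equilibrium (private): 34.53 + 2.70Q = 41.80 - 3.38Q → Q_m = 1.1957.
Social marginal cost = private MC − MEB = 33.09 + 1.51Q.
Set SMC = demand: 33.09 + 1.51Q = 41.80 - 3.38Q → Q* = 1.7812.
The loss is the area between SMC and demand from Q* to Q_m; with linear curves that's a triangle of height MEB(Q_m).
DWL = ½ × 0.5855 × 2.8629 = 0.8381.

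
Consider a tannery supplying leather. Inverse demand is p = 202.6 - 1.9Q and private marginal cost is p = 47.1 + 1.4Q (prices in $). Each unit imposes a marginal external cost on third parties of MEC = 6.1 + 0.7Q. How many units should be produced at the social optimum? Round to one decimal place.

Q* = 37.4

Social marginal cost = private MC + MEC = 53.2 + 2.1Q.
Set SMC = demand: 53.2 + 2.1Q = 202.6 - 1.9Q → Q* = 37.3500.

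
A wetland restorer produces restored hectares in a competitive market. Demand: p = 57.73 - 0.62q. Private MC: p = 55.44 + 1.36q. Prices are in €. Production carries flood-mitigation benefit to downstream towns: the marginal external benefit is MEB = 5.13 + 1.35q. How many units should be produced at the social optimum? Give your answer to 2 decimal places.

q* = 11.78

Social marginal cost = private MC − MEB = 50.31 + 0.01q.
Set SMC = demand: 50.31 + 0.01q = 57.73 - 0.62q → q* = 11.7778.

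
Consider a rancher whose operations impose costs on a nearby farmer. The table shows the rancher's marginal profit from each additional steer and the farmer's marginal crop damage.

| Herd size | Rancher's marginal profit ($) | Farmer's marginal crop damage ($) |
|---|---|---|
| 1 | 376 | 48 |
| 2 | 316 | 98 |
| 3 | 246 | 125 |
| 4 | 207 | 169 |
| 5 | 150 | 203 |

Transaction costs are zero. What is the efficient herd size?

4

Bargaining reaches the level where marginal profit last exceeds marginal crop damage.
That holds through level 4 (207 ≥ 169) but not at 5 (150 < 203).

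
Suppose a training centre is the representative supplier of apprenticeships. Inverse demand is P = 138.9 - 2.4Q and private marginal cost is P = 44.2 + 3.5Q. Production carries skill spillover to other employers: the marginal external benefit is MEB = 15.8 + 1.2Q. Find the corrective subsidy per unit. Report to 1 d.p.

subsidy = 44.0 per unit

Social marginal cost = private MC − MEB = 28.4 + 2.3Q.
Set SMC = demand: 28.4 + 2.3Q = 138.9 - 2.4Q → Q* = 23.5106.
The Pigouvian subsidy equals MEB at Q*: 15.8 + 1.2×23.5106 = 44.0127.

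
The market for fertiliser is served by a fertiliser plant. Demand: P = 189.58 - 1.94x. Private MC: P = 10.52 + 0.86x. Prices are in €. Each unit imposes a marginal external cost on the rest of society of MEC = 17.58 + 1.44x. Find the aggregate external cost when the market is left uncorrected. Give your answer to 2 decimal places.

Market equilibrium (private): 10.52 + 0.86x = 189.58 - 1.94x → x_m = 63.9500.
Total external cost = ∫₀^{x_m} (17.58 + 1.44x) dx = 17.58×63.9500 + ½×1.44×63.9500² = 4068.7548.

€4068.75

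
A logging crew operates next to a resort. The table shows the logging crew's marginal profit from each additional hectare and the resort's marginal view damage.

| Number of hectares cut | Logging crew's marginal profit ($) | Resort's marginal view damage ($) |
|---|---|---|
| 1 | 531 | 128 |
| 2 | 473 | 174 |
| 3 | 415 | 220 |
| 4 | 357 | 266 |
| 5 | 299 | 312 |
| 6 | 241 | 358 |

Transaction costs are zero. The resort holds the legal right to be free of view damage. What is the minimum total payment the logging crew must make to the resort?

Efficient level: marginal profit ≥ marginal view damage through level 4, so k* = 4.
With the resort holding the right, the logging crew must at least compensate total damage at k*: 128 + 174 + 220 + 266 = 788.

$788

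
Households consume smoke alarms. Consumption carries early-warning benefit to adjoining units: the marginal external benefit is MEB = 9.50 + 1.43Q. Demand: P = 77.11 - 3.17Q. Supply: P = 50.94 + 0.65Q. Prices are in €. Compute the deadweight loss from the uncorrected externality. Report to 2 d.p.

DWL = €77.90

Market equilibrium (private): 50.94 + 0.65Q = 77.11 - 3.17Q → Q_m = 6.8508.
Social marginal benefit = demand + MEB = 86.61 - 1.74Q.
Set SMB = MC: 86.61 - 1.74Q = 50.94 + 0.65Q → Q* = 14.9247.
The loss is the area between SMB and MC from Q* to Q_m; with linear curves that's a triangle of height MEB(Q_m).
DWL = ½ × 8.0739 × 19.2966 = 77.8994.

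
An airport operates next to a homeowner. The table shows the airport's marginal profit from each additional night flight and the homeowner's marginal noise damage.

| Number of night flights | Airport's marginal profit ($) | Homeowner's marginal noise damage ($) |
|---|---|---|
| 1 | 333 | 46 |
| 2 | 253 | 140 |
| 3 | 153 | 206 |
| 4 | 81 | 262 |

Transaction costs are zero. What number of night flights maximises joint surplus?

2

Bargaining reaches the level where marginal profit last exceeds marginal noise damage.
That holds through level 2 (253 ≥ 140) but not at 3 (153 < 206).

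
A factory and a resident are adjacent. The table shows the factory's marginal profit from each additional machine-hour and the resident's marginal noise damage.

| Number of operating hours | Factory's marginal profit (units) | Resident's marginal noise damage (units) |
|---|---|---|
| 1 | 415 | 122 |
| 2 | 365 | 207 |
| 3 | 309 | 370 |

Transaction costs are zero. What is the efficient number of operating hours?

2

Bargaining reaches the level where marginal profit last exceeds marginal noise damage.
That holds through level 2 (365 ≥ 207) but not at 3 (309 < 370).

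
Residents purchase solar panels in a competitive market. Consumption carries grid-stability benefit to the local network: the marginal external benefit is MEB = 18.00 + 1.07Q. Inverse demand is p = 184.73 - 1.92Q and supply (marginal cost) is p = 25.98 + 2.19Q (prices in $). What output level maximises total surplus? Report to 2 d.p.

Q* = 58.14

Social marginal benefit = demand + MEB = 202.73 - 0.85Q.
Set SMB = MC: 202.73 - 0.85Q = 25.98 + 2.19Q → Q* = 58.1414.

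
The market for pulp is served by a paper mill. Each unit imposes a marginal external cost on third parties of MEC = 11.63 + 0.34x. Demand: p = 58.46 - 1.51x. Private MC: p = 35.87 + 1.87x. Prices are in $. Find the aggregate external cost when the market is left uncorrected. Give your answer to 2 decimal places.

Market equilibrium (private): 35.87 + 1.87x = 58.46 - 1.51x → x_m = 6.6834.
Total external cost = ∫₀^{x_m} (11.63 + 0.34x) dx = 11.63×6.6834 + ½×0.34×6.6834² = 85.3215.

$85.32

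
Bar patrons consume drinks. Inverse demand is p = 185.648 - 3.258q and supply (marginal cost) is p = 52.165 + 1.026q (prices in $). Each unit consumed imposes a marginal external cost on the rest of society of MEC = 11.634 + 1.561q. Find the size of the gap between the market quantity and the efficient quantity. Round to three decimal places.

10.312 units

Market equilibrium (private): 52.165 + 1.026q = 185.648 - 3.258q → q_m = 31.1585.
Social marginal benefit = demand − MEC = 174.014 - 4.819q.
Set SMB = MC: 174.014 - 4.819q = 52.165 + 1.026q → q* = 20.8467.
Gap = |31.1585 − 20.8467| = 10.3118.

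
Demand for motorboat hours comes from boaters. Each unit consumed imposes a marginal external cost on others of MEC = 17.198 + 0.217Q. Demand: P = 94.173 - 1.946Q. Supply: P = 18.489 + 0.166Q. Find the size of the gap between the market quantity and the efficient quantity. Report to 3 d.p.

Market equilibrium (private): 18.489 + 0.166Q = 94.173 - 1.946Q → Q_m = 35.8352.
Social marginal benefit = demand − MEC = 76.975 - 2.163Q.
Set SMB = MC: 76.975 - 2.163Q = 18.489 + 0.166Q → Q* = 25.1121.
Gap = |35.8352 − 25.1121| = 10.7231.

10.723 units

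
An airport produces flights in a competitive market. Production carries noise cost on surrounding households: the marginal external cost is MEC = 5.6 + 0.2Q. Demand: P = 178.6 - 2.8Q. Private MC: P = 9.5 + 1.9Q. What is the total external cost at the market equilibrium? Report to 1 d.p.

330.9

Market equilibrium (private): 9.5 + 1.9Q = 178.6 - 2.8Q → Q_m = 35.9787.
Total external cost = ∫₀^{Q_m} (5.6 + 0.2Q) dQ = 5.6×35.9787 + ½×0.2×35.9787² = 330.9274.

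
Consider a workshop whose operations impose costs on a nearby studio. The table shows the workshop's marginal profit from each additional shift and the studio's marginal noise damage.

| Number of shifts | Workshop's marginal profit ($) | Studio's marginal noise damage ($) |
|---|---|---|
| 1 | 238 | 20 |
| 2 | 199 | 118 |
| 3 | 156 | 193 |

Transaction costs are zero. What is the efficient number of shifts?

Bargaining reaches the level where marginal profit last exceeds marginal noise damage.
That holds through level 2 (199 ≥ 118) but not at 3 (156 < 193).

2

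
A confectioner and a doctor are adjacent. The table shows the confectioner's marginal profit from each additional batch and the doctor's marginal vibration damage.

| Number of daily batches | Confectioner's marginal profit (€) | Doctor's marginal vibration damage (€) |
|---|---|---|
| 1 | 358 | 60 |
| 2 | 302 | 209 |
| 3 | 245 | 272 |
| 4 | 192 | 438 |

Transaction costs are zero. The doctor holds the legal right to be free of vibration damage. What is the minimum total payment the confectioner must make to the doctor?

€269

Efficient level: marginal profit ≥ marginal vibration damage through level 2, so k* = 2.
With the doctor holding the right, the confectioner must at least compensate total damage at k*: 60 + 209 = 269.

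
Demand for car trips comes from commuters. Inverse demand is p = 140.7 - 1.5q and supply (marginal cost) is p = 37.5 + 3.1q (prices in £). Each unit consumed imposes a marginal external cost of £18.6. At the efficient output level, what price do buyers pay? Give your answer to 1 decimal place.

P = £113.1

Social marginal benefit = demand − MEC = 122.1 - 1.5q.
Set SMB = MC: 122.1 - 1.5q = 37.5 + 3.1q → q* = 18.3913.
Consumer price on the demand curve at q*: 140.7 − 1.5×18.3913 = 113.1131.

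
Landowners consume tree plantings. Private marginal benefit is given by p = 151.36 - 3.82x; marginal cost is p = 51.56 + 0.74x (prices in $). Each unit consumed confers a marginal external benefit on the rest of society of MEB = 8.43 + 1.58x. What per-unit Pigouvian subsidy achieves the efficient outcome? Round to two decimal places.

subsidy = $65.81 per unit

Social marginal benefit = demand + MEB = 159.79 - 2.24x.
Set SMB = MC: 159.79 - 2.24x = 51.56 + 0.74x → x* = 36.3188.
The Pigouvian subsidy equals MEB at x*: 8.43 + 1.58×36.3188 = 65.8137.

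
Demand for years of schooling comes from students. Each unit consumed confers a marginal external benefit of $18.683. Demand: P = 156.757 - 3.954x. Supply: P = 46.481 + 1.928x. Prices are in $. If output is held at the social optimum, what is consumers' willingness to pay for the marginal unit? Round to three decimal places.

P = $70.068

Social marginal benefit = demand + MEB = 175.440 - 3.954x.
Set SMB = MC: 175.440 - 3.954x = 46.481 + 1.928x → x* = 21.9243.
Consumer price on the demand curve at x*: 156.757 − 3.954×21.9243 = 70.0683.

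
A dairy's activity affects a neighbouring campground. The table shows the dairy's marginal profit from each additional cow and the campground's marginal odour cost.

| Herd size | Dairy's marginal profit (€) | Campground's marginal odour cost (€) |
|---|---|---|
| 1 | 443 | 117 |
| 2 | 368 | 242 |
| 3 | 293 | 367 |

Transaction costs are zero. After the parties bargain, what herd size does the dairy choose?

2

Bargaining reaches the level where marginal profit last exceeds marginal odour cost.
That holds through level 2 (368 ≥ 242) but not at 3 (293 < 367).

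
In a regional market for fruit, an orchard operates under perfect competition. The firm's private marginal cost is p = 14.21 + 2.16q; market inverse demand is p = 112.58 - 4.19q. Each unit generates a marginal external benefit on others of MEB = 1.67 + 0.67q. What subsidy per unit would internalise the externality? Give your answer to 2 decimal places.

subsidy = 13.47 per unit

Social marginal cost = private MC − MEB = 12.54 + 1.49q.
Set SMC = demand: 12.54 + 1.49q = 112.58 - 4.19q → q* = 17.6127.
The Pigouvian subsidy equals MEB at q*: 1.67 + 0.67×17.6127 = 13.4705.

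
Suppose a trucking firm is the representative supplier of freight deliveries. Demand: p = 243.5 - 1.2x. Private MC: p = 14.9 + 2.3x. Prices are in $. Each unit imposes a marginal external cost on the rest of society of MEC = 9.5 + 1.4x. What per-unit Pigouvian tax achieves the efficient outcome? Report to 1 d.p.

tax = $72.1 per unit

Social marginal cost = private MC + MEC = 24.4 + 3.7x.
Set SMC = demand: 24.4 + 3.7x = 243.5 - 1.2x → x* = 44.7143.
The Pigouvian tax equals MEC at x*: 9.5 + 1.4×44.7143 = 72.1000.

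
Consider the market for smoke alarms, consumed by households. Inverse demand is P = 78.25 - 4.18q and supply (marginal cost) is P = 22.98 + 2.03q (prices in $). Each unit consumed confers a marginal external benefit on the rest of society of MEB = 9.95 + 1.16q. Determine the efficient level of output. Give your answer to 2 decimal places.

Social marginal benefit = demand + MEB = 88.20 - 3.02q.
Set SMB = MC: 88.20 - 3.02q = 22.98 + 2.03q → q* = 12.9149.

q* = 12.91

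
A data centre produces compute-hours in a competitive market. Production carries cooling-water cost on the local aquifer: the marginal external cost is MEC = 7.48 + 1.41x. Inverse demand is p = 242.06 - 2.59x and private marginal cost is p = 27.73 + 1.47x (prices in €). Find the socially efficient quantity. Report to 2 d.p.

x* = 37.82

Social marginal cost = private MC + MEC = 35.21 + 2.88x.
Set SMC = demand: 35.21 + 2.88x = 242.06 - 2.59x → x* = 37.8154.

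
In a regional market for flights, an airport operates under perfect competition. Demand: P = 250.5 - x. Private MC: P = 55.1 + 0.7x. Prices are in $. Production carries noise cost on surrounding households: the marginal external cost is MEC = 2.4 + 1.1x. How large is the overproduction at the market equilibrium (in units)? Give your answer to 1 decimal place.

Market equilibrium (private): 55.1 + 0.7x = 250.5 - x → x_m = 114.9412.
Social marginal cost = private MC + MEC = 57.5 + 1.8x.
Set SMC = demand: 57.5 + 1.8x = 250.5 - x → x* = 68.9286.
Gap = |114.9412 − 68.9286| = 46.0126.

46.0 units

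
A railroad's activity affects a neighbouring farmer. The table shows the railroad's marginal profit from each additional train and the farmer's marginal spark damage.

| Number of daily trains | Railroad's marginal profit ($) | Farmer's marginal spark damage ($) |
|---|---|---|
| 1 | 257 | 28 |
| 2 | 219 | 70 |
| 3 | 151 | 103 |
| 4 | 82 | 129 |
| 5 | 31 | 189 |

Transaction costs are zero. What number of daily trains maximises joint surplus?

3

Bargaining reaches the level where marginal profit last exceeds marginal spark damage.
That holds through level 3 (151 ≥ 103) but not at 4 (82 < 129).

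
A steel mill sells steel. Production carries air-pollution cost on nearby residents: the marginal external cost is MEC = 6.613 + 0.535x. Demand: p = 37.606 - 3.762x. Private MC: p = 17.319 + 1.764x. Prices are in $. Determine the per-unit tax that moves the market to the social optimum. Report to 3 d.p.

tax = $7.820 per unit

Social marginal cost = private MC + MEC = 23.932 + 2.299x.
Set SMC = demand: 23.932 + 2.299x = 37.606 - 3.762x → x* = 2.2561.
The Pigouvian tax equals MEC at x*: 6.613 + 0.535×2.2561 = 7.8200.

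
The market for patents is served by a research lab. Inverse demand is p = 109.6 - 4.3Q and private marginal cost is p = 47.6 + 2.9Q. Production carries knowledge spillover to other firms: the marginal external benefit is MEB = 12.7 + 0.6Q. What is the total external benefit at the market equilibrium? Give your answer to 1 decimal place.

Market equilibrium (private): 47.6 + 2.9Q = 109.6 - 4.3Q → Q_m = 8.6111.
Total external benefit = ∫₀^{Q_m} (12.7 + 0.6Q) dQ = 12.7×8.6111 + ½×0.6×8.6111² = 131.6063.

131.6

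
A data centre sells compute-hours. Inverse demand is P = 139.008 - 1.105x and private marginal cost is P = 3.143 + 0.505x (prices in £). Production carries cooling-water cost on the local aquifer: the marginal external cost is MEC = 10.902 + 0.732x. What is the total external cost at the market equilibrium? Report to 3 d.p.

Market equilibrium (private): 3.143 + 0.505x = 139.008 - 1.105x → x_m = 84.3882.
Total external cost = ∫₀^{x_m} (10.902 + 0.732x) dx = 10.902×84.3882 + ½×0.732×84.3882² = 3526.4210.

£3526.421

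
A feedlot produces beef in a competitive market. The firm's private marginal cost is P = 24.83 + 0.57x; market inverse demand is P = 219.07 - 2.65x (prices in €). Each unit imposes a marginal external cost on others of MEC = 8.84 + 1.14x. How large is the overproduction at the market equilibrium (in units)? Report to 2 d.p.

Market equilibrium (private): 24.83 + 0.57x = 219.07 - 2.65x → x_m = 60.3230.
Social marginal cost = private MC + MEC = 33.67 + 1.71x.
Set SMC = demand: 33.67 + 1.71x = 219.07 - 2.65x → x* = 42.5229.
Gap = |60.3230 − 42.5229| = 17.8001.

17.80 units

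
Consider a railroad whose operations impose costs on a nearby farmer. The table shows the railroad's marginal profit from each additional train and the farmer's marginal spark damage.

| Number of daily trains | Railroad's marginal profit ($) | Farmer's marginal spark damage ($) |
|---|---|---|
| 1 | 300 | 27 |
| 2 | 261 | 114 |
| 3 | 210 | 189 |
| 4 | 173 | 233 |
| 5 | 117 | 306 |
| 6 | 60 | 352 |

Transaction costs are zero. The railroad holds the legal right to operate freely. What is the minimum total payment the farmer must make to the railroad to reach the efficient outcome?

Left alone the railroad would choose level 6 (marginal profit stays positive).
Efficient level: k* = 3 (marginal profit ≥ marginal spark damage through 3).
The farmer must at least cover the railroad's forgone profit from cutting 6→3: 173 + 117 + 60 = 350.

$350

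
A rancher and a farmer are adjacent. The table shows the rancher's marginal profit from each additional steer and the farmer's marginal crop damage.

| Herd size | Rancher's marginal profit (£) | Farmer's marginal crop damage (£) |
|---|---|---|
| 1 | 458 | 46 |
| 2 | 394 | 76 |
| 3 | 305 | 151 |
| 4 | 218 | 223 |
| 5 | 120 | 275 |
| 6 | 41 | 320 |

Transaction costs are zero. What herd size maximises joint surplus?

3

Bargaining reaches the level where marginal profit last exceeds marginal crop damage.
That holds through level 3 (305 ≥ 151) but not at 4 (218 < 223).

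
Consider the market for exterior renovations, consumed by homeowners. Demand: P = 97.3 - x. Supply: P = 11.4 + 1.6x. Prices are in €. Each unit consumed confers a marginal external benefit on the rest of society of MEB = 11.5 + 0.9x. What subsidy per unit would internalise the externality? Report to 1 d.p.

Social marginal benefit = demand + MEB = 108.8 - 0.1x.
Set SMB = MC: 108.8 - 0.1x = 11.4 + 1.6x → x* = 57.2941.
The Pigouvian subsidy equals MEB at x*: 11.5 + 0.9×57.2941 = 63.0647.

subsidy = €63.1 per unit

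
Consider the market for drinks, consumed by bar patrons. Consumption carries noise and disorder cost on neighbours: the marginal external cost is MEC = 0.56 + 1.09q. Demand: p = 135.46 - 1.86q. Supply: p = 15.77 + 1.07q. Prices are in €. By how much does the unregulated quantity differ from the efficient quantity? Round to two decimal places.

11.22 units

Market equilibrium (private): 15.77 + 1.07q = 135.46 - 1.86q → q_m = 40.8498.
Social marginal benefit = demand − MEC = 134.90 - 2.95q.
Set SMB = MC: 134.90 - 2.95q = 15.77 + 1.07q → q* = 29.6343.
Gap = |40.8498 − 29.6343| = 11.2155.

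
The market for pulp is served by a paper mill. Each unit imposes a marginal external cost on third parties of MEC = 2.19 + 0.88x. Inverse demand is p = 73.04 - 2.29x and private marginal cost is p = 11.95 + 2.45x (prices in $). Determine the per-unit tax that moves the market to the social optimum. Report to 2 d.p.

Social marginal cost = private MC + MEC = 14.14 + 3.33x.
Set SMC = demand: 14.14 + 3.33x = 73.04 - 2.29x → x* = 10.4804.
The Pigouvian tax equals MEC at x*: 2.19 + 0.88×10.4804 = 11.4128.

tax = $11.41 per unit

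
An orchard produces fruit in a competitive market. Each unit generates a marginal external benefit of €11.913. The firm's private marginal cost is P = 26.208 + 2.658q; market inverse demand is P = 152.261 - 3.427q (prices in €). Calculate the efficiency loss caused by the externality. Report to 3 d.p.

Market equilibrium (private): 26.208 + 2.658q = 152.261 - 3.427q → q_m = 20.7154.
Social marginal cost = private MC − MEB = 14.295 + 2.658q.
Set SMC = demand: 14.295 + 2.658q = 152.261 - 3.427q → q* = 22.6731.
Between q* and q_m the wedge demand − SMC runs linearly from 0 to MEB(q_m), so the loss is a triangle.
DWL = ½ × 1.9577 × 11.9130 = 11.6610.

DWL = €11.661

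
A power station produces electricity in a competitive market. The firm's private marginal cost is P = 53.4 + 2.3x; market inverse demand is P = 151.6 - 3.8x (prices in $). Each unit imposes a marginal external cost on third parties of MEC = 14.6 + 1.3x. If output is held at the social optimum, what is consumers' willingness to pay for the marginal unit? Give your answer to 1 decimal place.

P = $108.7

Social marginal cost = private MC + MEC = 68.0 + 3.6x.
Set SMC = demand: 68.0 + 3.6x = 151.6 - 3.8x → x* = 11.2973.
Consumer price on the demand curve at x*: 151.6 − 3.8×11.2973 = 108.6703.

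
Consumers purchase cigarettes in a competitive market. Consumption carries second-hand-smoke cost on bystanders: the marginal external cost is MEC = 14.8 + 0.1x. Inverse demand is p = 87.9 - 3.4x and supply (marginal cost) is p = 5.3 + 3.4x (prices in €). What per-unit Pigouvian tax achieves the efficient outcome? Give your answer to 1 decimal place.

tax = €15.8 per unit

Social marginal benefit = demand − MEC = 73.1 - 3.5x.
Set SMB = MC: 73.1 - 3.5x = 5.3 + 3.4x → x* = 9.8261.
The Pigouvian tax equals MEC at x*: 14.8 + 0.1×9.8261 = 15.7826.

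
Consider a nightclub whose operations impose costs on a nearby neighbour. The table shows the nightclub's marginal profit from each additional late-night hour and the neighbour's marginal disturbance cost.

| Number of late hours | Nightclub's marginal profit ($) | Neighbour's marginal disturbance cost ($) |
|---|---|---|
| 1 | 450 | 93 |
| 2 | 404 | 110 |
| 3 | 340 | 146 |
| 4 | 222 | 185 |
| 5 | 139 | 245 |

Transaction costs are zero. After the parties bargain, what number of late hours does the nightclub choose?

4

Bargaining reaches the level where marginal profit last exceeds marginal disturbance cost.
That holds through level 4 (222 ≥ 185) but not at 5 (139 < 245).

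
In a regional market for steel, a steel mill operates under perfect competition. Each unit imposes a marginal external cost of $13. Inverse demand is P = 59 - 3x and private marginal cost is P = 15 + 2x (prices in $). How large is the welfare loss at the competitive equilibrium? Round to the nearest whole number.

DWL = $17

Market equilibrium (private): 15 + 2x = 59 - 3x → x_m = 8.8000.
Social marginal cost = private MC + MEC = 28 + 2x.
Set SMC = demand: 28 + 2x = 59 - 3x → x* = 6.2000.
The loss is the area between SMC and demand from x* to x_m; with linear curves that's a triangle of height MEC(x_m).
DWL = ½ × 2.6000 × 13.0000 = 16.9000.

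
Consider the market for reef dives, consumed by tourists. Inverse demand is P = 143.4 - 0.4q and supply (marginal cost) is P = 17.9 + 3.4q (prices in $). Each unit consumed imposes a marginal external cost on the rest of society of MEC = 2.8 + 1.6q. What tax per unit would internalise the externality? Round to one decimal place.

tax = $39.2 per unit

Social marginal benefit = demand − MEC = 140.6 - 2.0q.
Set SMB = MC: 140.6 - 2.0q = 17.9 + 3.4q → q* = 22.7222.
The Pigouvian tax equals MEC at q*: 2.8 + 1.6×22.7222 = 39.1555.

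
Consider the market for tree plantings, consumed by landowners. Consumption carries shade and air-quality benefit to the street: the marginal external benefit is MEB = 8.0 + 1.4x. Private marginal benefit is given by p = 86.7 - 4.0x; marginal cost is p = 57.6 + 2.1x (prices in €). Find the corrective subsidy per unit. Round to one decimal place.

subsidy = €19.1 per unit

Social marginal benefit = demand + MEB = 94.7 - 2.6x.
Set SMB = MC: 94.7 - 2.6x = 57.6 + 2.1x → x* = 7.8936.
The Pigouvian subsidy equals MEB at x*: 8.0 + 1.4×7.8936 = 19.0510.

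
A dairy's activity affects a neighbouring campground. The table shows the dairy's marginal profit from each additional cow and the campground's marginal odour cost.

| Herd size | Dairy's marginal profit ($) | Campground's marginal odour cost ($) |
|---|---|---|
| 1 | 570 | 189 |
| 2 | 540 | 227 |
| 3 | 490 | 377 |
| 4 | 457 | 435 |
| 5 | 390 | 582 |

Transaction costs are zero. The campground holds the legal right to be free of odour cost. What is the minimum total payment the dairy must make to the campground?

$1228

Efficient level: marginal profit ≥ marginal odour cost through level 4, so k* = 4.
With the campground holding the right, the dairy must at least compensate total damage at k*: 189 + 227 + 377 + 435 = 1228.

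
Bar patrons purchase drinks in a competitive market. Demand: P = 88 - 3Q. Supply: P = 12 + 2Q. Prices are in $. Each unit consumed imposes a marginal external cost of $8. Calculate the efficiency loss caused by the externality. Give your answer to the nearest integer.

Market equilibrium (private): 12 + 2Q = 88 - 3Q → Q_m = 15.2000.
Social marginal benefit = demand − MEC = 80 - 3Q.
Set SMB = MC: 80 - 3Q = 12 + 2Q → Q* = 13.6000.
The loss is the area between SMB and MC from Q* to Q_m; with linear curves that's a triangle of height MEC(Q_m).
DWL = ½ × 1.6000 × 8.0000 = 6.4000.

DWL = $6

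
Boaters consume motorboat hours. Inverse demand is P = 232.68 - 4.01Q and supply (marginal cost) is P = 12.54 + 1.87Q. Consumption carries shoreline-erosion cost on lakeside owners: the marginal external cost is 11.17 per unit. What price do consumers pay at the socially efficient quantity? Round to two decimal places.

Social marginal benefit = demand − MEC = 221.51 - 4.01Q.
Set SMB = MC: 221.51 - 4.01Q = 12.54 + 1.87Q → Q* = 35.5391.
Consumer price on the demand curve at Q*: 232.68 − 4.01×35.5391 = 90.1682.

P = 90.17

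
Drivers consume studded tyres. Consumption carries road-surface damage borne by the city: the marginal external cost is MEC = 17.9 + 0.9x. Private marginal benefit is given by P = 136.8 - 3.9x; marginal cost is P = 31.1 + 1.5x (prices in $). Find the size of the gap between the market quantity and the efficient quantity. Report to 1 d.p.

Market equilibrium (private): 31.1 + 1.5x = 136.8 - 3.9x → x_m = 19.5741.
Social marginal benefit = demand − MEC = 118.9 - 4.8x.
Set SMB = MC: 118.9 - 4.8x = 31.1 + 1.5x → x* = 13.9365.
Gap = |19.5741 − 13.9365| = 5.6376.

5.6 units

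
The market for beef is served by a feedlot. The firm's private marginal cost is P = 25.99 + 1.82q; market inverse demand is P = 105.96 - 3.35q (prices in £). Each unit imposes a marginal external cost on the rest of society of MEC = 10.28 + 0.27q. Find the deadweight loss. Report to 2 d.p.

Market equilibrium (private): 25.99 + 1.82q = 105.96 - 3.35q → q_m = 15.4681.
Social marginal cost = private MC + MEC = 36.27 + 2.09q.
Set SMC = demand: 36.27 + 2.09q = 105.96 - 3.35q → q* = 12.8107.
Height of the DWL triangle at q_m is SMC(q_m) − demand(q_m) = MEC(q_m) = 14.4564.
DWL = ½ × 2.6574 × 14.4564 = 19.2082.

DWL = £19.21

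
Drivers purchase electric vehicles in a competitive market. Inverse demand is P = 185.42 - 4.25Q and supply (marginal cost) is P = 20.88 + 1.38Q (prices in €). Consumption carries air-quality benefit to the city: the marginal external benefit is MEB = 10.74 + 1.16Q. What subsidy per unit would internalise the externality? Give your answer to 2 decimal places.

subsidy = €56.23 per unit

Social marginal benefit = demand + MEB = 196.16 - 3.09Q.
Set SMB = MC: 196.16 - 3.09Q = 20.88 + 1.38Q → Q* = 39.2125.
The Pigouvian subsidy equals MEB at Q*: 10.74 + 1.16×39.2125 = 56.2265.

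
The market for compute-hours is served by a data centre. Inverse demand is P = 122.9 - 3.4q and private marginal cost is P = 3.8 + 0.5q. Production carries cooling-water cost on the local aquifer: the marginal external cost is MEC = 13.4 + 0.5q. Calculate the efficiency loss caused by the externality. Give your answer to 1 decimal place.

DWL = 93.4

Market equilibrium (private): 3.8 + 0.5q = 122.9 - 3.4q → q_m = 30.5385.
Social marginal cost = private MC + MEC = 17.2 + q.
Set SMC = demand: 17.2 + q = 122.9 - 3.4q → q* = 24.0227.
The welfare-loss triangle has base |q_m − q*| and height MEC(q_m) (the vertical gap between SMC and demand is zero at q* and MEC at q_m).
DWL = ½ × 6.5158 × 28.6692 = 93.4014.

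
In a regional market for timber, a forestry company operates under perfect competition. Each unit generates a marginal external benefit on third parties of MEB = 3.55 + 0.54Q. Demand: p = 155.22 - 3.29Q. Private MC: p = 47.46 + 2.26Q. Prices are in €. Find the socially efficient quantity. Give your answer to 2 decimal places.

Q* = 22.22

Social marginal cost = private MC − MEB = 43.91 + 1.72Q.
Set SMC = demand: 43.91 + 1.72Q = 155.22 - 3.29Q → Q* = 22.2176.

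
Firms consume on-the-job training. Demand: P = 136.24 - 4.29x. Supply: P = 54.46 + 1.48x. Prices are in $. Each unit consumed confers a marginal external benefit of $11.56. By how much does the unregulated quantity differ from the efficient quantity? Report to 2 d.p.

2.00 units

Market equilibrium (private): 54.46 + 1.48x = 136.24 - 4.29x → x_m = 14.1733.
Social marginal benefit = demand + MEB = 147.80 - 4.29x.
Set SMB = MC: 147.80 - 4.29x = 54.46 + 1.48x → x* = 16.1768.
Gap = |14.1733 − 16.1768| = 2.0035.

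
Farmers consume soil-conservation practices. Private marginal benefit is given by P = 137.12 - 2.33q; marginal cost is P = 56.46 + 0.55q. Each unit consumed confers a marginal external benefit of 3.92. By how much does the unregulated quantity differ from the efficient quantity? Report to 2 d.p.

1.36 units

Market equilibrium (private): 56.46 + 0.55q = 137.12 - 2.33q → q_m = 28.0069.
Social marginal benefit = demand + MEB = 141.04 - 2.33q.
Set SMB = MC: 141.04 - 2.33q = 56.46 + 0.55q → q* = 29.3681.
Gap = |28.0069 − 29.3681| = 1.3612.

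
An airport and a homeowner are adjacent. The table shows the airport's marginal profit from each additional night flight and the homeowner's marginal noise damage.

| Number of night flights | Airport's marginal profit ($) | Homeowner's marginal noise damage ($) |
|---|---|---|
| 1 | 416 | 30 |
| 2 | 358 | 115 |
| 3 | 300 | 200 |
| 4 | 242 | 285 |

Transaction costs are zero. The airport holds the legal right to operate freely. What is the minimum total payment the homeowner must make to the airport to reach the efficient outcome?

$242

Left alone the airport would choose level 4 (marginal profit stays positive).
Efficient level: k* = 3 (marginal profit ≥ marginal noise damage through 3).
The homeowner must at least cover the airport's forgone profit from cutting 4→3: 242 = 242.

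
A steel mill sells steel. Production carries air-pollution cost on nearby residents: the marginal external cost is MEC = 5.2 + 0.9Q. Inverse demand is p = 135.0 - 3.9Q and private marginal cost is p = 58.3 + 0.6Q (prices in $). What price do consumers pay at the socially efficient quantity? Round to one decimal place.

P = $83.4

Social marginal cost = private MC + MEC = 63.5 + 1.5Q.
Set SMC = demand: 63.5 + 1.5Q = 135.0 - 3.9Q → Q* = 13.2407.
Consumer price on the demand curve at Q*: 135.0 − 3.9×13.2407 = 83.3613.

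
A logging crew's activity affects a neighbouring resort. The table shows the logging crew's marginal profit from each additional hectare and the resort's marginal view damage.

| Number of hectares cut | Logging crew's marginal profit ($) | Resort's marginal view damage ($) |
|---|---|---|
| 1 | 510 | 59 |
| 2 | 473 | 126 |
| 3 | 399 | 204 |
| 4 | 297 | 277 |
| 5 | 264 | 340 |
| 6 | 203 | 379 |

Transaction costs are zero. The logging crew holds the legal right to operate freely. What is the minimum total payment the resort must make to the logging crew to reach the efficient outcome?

Left alone the logging crew would choose level 6 (marginal profit stays positive).
Efficient level: k* = 4 (marginal profit ≥ marginal view damage through 4).
The resort must at least cover the logging crew's forgone profit from cutting 6→4: 264 + 203 = 467.

$467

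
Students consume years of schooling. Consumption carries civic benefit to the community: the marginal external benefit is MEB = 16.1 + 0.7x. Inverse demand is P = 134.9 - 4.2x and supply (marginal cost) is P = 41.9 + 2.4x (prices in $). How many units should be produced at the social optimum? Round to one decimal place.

Social marginal benefit = demand + MEB = 151.0 - 3.5x.
Set SMB = MC: 151.0 - 3.5x = 41.9 + 2.4x → x* = 18.4915.

x* = 18.5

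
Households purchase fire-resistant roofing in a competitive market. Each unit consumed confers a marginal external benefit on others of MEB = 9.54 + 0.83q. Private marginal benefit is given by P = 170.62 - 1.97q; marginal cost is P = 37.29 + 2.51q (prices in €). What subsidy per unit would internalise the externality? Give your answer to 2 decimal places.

subsidy = €42.03 per unit

Social marginal benefit = demand + MEB = 180.16 - 1.14q.
Set SMB = MC: 180.16 - 1.14q = 37.29 + 2.51q → q* = 39.1425.
The Pigouvian subsidy equals MEB at q*: 9.54 + 0.83×39.1425 = 42.0283.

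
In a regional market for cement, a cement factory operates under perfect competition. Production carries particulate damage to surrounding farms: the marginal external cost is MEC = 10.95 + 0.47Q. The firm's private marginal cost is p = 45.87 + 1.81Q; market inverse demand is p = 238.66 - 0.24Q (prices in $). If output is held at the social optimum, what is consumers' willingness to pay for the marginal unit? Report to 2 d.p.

Social marginal cost = private MC + MEC = 56.82 + 2.28Q.
Set SMC = demand: 56.82 + 2.28Q = 238.66 - 0.24Q → Q* = 72.1587.
Consumer price on the demand curve at Q*: 238.66 − 0.24×72.1587 = 221.3419.

P = $221.34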